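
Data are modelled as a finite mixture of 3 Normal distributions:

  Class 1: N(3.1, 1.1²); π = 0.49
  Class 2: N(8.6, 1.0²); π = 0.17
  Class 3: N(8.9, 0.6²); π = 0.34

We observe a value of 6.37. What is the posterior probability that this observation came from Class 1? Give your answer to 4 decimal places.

0.2740

Posterior ∝ prior × likelihood, so P(k | x) ∝ π_k f_k(x); normalise over all components.
Normal densities:
  f_1 = (1/(1.1·√(2π)))·exp(−(6.37−3.1)²/(2·1.1²)) = 0.362675·exp(-4.41855) = 0.00437083
  f_2 = (1/(1.0·√(2π)))·exp(−(6.37−8.6)²/(2·1.0²)) = 0.398942·exp(-2.48645) = 0.0331939
  f_3 = (1/(0.6·√(2π)))·exp(−(6.37−8.9)²/(2·0.6²)) = 0.664904·exp(-8.89014) = 9.15842e-05
Prior × likelihood for each component:
  π_1·f_1 = 0.49 × 0.00437083 = 0.00214171
  π_2·f_2 = 0.17 × 0.0331939 = 0.00564297
  π_3·f_3 = 0.34 × 9.15842e-05 = 3.11386e-05
Normaliser: 0.00214171 + 0.00564297 + 3.11386e-05 = 0.00781581
P(Class 1 | 6.37) ≈ 0.2740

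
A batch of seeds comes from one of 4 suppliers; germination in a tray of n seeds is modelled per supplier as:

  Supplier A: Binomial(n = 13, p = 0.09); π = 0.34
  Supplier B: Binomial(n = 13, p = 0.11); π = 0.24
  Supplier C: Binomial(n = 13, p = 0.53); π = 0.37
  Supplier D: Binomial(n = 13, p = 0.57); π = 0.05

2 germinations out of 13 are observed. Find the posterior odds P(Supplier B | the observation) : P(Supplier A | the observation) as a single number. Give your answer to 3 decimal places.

Only the two components matter; the odds are (P(Z=i) f_i(x)) / (P(Z=j) f_j(x)).
Evaluate each component's likelihood at the observed value:
  f_A = C(13,2)·0.09^2·0.91^11 = 78·0.0081·0.354369 = 0.22389
  f_B = C(13,2)·0.11^2·0.89^11 = 78·0.0121·0.277517 = 0.261921
  f_C = C(13,2)·0.53^2·0.47^11 = 78·0.2809·0.000247216 = 0.00541655
  f_D = C(13,2)·0.57^2·0.43^11 = 78·0.3249·9.29294e-05 = 0.00235503
Posterior odds = (P(Z=B)·f_B) / (P(Z=A)·f_A) = (0.24·0.261921) / (0.34·0.22389) = 0.062861 / 0.0761226 ≈ 0.826

0.826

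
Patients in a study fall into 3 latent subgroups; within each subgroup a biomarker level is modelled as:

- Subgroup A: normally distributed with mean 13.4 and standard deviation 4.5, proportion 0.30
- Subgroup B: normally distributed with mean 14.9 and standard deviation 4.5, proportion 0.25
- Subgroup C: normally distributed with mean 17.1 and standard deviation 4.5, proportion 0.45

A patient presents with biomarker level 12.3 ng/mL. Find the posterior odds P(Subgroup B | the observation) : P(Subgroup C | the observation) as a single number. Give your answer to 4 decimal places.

0.8304

Only the two components matter; the odds are (π_i f_i(x)) / (π_j f_j(x)).
Evaluate each component's likelihood at the observed value:
  L_A = 0.0860443
  L_B = 0.0750253
  L_C = 0.0501917
0.0187563 / 0.0225863 ≈ 0.8304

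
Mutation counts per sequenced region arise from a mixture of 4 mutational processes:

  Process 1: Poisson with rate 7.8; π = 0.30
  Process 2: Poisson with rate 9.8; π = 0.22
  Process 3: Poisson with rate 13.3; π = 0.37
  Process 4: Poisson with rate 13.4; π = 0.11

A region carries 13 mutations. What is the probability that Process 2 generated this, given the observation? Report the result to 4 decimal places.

Apply Bayes' rule: the posterior for each component is proportional to its prior times its likelihood at x.
Evaluate each component's likelihood at the observed value:
  L_1 = e^(−7.8)·7.8^13/13! = 0.0260287
  L_2 = e^(−9.8)·9.8^13/13! = 0.0684814
  L_3 = e^(−13.3)·13.3^13/13! = 0.109566
  L_4 = e^(−13.4)·13.4^13/13! = 0.109279
Unnormalised posteriors:
  π_1·L_1 = 0.30 × 0.0260287 = 0.00780861
  π_2·L_2 = 0.22 × 0.0684814 = 0.0150659
  π_3·L_3 = 0.37 × 0.109566 = 0.0405393
  π_4·L_4 = 0.11 × 0.109279 = 0.0120207
Sum: 0.00780861 + 0.0150659 + 0.0405393 + 0.0120207 = 0.0754345
Responsibility of Process 2: 0.0150659 / 0.0754345 ≈ 0.1997

0.1997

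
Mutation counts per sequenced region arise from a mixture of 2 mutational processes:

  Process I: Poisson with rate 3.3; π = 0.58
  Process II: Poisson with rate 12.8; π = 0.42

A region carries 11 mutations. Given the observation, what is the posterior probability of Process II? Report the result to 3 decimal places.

Posterior ∝ prior × likelihood, so P(k | x) ∝ π_k f_k(x); normalise over all components.
Evaluate each component's likelihood at the observed value:
  L_I = 0.00046701
  L_II = 0.104516
Weight by the priors:
  π_I·L_I = 0.58 × 0.00046701 = 0.000270866
  π_II·L_II = 0.42 × 0.104516 = 0.0438969
Sum: 0.000270866 + 0.0438969 = 0.0441678
P(Process II | data) ≈ 0.994

0.994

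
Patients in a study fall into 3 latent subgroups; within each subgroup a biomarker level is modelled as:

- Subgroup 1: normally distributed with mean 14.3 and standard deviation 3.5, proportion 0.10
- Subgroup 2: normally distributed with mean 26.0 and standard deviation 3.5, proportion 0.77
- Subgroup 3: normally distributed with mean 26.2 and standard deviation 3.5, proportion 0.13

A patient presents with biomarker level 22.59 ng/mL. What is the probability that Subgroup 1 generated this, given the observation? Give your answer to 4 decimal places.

Posterior ∝ prior × likelihood, so P(k | x) ∝ π_k f_k(x); normalise over all components.
Evaluate each component's likelihood at the observed value:
  p_1 = (1/(3.5·√(2π)))·exp(−(22.59−14.3)²/(2·3.5²)) = 0.113984·exp(-2.80507) = 0.00689632
  p_2 = (1/(3.5·√(2π)))·exp(−(22.59−26.0)²/(2·3.5²)) = 0.113984·exp(-0.47462) = 0.0709118
  p_3 = (1/(3.5·√(2π)))·exp(−(22.59−26.2)²/(2·3.5²)) = 0.113984·exp(-0.53192) = 0.0669624
Prior × likelihood for each component:
  π_1·p_1 = 0.10 × 0.00689632 = 0.000689632
  π_2·p_2 = 0.77 × 0.0709118 = 0.0546021
  π_3·p_3 = 0.13 × 0.0669624 = 0.00870511
Marginal: 0.000689632 + 0.0546021 + 0.00870511 = 0.0639969
P(Subgroup 1 | x) ≈ 0.0108

0.0108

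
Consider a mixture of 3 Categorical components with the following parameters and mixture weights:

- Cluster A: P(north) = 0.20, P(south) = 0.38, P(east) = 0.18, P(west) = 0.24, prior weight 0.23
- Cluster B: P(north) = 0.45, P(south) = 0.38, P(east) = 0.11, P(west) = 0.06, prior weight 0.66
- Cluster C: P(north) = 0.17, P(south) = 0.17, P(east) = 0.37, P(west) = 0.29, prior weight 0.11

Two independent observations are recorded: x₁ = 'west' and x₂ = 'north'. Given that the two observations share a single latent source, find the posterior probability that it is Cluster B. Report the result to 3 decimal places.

0.520

The responsibility of component k is w_k f_k(x) divided by Σ_j w_j f_j(x).
Since both observations come from the same component, the likelihood for component k is f_k(x₁)·f_k(x₂).
  f_A = [0.24] × [0.2] = 0.048
  f_B = [0.06] × [0.45] = 0.027
  f_C = [0.29] × [0.17] = 0.0493
Multiply by the mixture weights:
  w_A·f_A = 0.23 × 0.048 = 0.01104
  w_B·f_B = 0.66 × 0.027 = 0.01782
  w_C·f_C = 0.11 × 0.0493 = 0.005423
Evidence: 0.01104 + 0.01782 + 0.005423 = 0.034283
So the posterior for Cluster B is 0.01782 / 0.034283 ≈ 0.520.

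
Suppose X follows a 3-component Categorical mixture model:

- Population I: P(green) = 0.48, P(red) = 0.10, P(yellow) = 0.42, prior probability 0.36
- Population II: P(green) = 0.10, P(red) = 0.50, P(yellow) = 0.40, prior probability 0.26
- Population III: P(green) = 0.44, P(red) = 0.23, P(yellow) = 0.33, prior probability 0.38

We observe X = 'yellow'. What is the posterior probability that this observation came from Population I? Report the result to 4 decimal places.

0.3973

P(component k | x) = π_k·f_k(x) / marginal(x), where marginal(x) = Σ_j π_j·f_j(x).
Categorical probabilities:
  f_I = P(yellow | comp) = 0.42
  f_II = P(yellow | comp) = 0.40
  f_III = P(yellow | comp) = 0.33
Unnormalised posteriors:
  π_I·f_I = 0.36 × 0.42 = 0.1512
  π_II·f_II = 0.26 × 0.4 = 0.104
  π_III·f_III = 0.38 × 0.33 = 0.1254
Denominator: 0.1512 + 0.104 + 0.1254 = 0.3806
So the posterior for Population I is 0.1512 / 0.3806 ≈ 0.3973.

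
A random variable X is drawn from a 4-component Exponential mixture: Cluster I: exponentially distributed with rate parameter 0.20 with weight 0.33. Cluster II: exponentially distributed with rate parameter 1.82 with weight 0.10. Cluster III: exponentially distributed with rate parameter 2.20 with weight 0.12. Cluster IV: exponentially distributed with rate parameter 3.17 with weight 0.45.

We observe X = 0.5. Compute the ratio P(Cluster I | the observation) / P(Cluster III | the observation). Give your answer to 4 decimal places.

0.6796

Since P(k|x) ∝ π_k f_k(x), the posterior odds are π_i f_i(x) / (π_j f_j(x)).
Component likelihoods at x = 0.5:
  f_I = 0.20·e^(−0.20·0.5) = 0.20·e^(−0.1000) = 0.180967
  f_II = 1.82·e^(−1.82·0.5) = 1.82·e^(−0.9100) = 0.732594
  f_III = 2.20·e^(−2.20·0.5) = 2.20·e^(−1.1000) = 0.732316
  f_IV = 3.17·e^(−3.17·0.5) = 3.17·e^(−1.5850) = 0.649685
Odds = (0.33/0.12) × (0.180967/0.732316) = 2.75 × 0.247117 ≈ 0.6796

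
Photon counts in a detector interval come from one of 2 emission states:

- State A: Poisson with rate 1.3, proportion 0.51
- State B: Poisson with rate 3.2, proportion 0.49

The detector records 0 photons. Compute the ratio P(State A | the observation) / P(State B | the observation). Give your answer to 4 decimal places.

6.9588

The posterior odds equal the prior odds times the likelihood ratio: (w_i/w_j)·(f_i(x)/f_j(x)).
Evaluate each component's likelihood at the observed value:
  L_A = e^(−1.3)·1.3^0/0! = 0.272532
  L_B = e^(−3.2)·3.2^0/0! = 0.0407622
Odds = (0.51/0.49) × (0.272532/0.0407622) = 1.04082 × 6.68589 ≈ 6.9588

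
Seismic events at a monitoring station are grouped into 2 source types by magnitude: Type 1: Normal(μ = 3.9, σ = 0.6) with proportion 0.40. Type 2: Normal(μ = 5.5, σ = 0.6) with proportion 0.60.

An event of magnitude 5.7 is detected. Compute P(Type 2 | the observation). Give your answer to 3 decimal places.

P(component k | x) = π_k·f_k(x) / marginal(x), where marginal(x) = Σ_j π_j·f_j(x).
Normal densities:
  f_1 = (1/(0.6·√(2π)))·exp(−(5.7−3.9)²/(2·0.6²)) = 0.664904·exp(-4.50000) = 0.00738641
  f_2 = (1/(0.6·√(2π)))·exp(−(5.7−5.5)²/(2·0.6²)) = 0.664904·exp(-0.05556) = 0.628972
Multiply by the mixture weights:
  π_1·f_1 = 0.40 × 0.00738641 = 0.00295457
  π_2·f_2 = 0.60 × 0.628972 = 0.377383
Marginal: 0.00295457 + 0.377383 = 0.380338
Responsibility of Type 2: 0.377383 / 0.380338 ≈ 0.992

0.992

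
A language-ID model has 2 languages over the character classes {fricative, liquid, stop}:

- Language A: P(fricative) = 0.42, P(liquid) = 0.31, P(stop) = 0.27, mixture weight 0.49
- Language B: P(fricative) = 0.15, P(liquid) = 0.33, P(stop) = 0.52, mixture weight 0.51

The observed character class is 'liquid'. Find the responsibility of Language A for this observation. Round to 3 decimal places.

By Bayes' theorem, P(k | x) = π_k f_k(x) / Σ_j π_j f_j(x).
Component likelihoods at x = 'liquid':
  L_A = P(liquid | comp) = 0.31
  L_B = P(liquid | comp) = 0.33
Prior × likelihood for each component:
  π_A·L_A = 0.49 × 0.31 = 0.1519
  π_B·L_B = 0.51 × 0.33 = 0.1683
Evidence: 0.1519 + 0.1683 = 0.3202
P(Language A | data) = 0.1519 / 0.3202 ≈ 0.474

0.474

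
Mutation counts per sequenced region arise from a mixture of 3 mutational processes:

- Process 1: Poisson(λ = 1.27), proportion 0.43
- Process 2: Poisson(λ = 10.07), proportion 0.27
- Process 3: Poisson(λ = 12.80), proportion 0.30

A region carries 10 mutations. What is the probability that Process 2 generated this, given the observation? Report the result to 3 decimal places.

Apply Bayes' rule: the posterior for each component is proportional to its prior times its likelihood at x.
Poisson probabilities:
  L_1 = 8.44734e-07
  L_2 = 0.12508
  L_3 = 0.0898188
Unnormalised posteriors:
  w_1·L_1 = 0.43 × 8.44734e-07 = 3.63236e-07
  w_2·L_2 = 0.27 × 0.12508 = 0.0337715
  w_3·L_3 = 0.30 × 0.0898188 = 0.0269456
Normaliser: 3.63236e-07 + 0.0337715 + 0.0269456 = 0.0607175
So the posterior for Process 2 is 0.0337715 / 0.0607175 ≈ 0.556.

0.556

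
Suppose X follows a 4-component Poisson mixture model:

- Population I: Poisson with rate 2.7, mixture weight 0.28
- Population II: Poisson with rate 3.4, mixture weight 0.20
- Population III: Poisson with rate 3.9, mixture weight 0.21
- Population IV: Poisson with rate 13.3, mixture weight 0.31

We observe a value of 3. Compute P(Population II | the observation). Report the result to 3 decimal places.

P(component k | x) = π_k·f_k(x) / marginal(x), where marginal(x) = Σ_j π_j·f_j(x).
Evaluate each component's likelihood at the observed value:
  p_I = 0.220468
  p_II = 0.218617
  p_III = 0.200122
  p_IV = 0.000656579
Unnormalised posteriors:
  π_I·p_I = 0.28 × 0.220468 = 0.061731
  π_II·p_II = 0.20 × 0.218617 = 0.0437234
  π_III·p_III = 0.21 × 0.200122 = 0.0420255
  π_IV·p_IV = 0.31 × 0.000656579 = 0.00020354
Sum: 0.061731 + 0.0437234 + 0.0420255 + 0.00020354 = 0.147683
Responsibility of Population II: 0.0437234 / 0.147683 ≈ 0.296

0.296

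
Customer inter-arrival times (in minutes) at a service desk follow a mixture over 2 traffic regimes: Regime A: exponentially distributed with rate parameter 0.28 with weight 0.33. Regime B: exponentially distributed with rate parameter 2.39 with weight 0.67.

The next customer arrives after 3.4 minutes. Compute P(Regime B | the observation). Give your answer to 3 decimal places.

The responsibility of component k is w_k f_k(x) divided by Σ_j w_j f_j(x).
Component likelihoods at x = 3.4 minutes:
  f_A = 0.108071
  f_B = 0.00070684
Prior × likelihood for each component:
  w_A·f_A = 0.33 × 0.108071 = 0.0356635
  w_B·f_B = 0.67 × 0.00070684 = 0.000473583
Evidence: 0.0356635 + 0.000473583 = 0.0361371
Responsibility of Regime B: 0.000473583 / 0.0361371 ≈ 0.013

0.013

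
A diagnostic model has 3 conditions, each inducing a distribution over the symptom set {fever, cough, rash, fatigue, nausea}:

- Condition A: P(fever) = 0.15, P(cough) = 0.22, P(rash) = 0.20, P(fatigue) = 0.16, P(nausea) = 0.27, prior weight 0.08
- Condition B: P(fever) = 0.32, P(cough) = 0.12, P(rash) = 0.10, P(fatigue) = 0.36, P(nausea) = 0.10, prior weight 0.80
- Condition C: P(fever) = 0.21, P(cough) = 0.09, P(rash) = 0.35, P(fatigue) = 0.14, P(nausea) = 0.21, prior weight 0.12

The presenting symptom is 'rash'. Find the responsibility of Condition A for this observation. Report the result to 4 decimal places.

P(component k | x) = w_k·f_k(x) / marginal(x), where marginal(x) = Σ_j w_j·f_j(x).
Component likelihoods at x = 'rash':
  L_A = 0.2
  L_B = 0.1
  L_C = 0.35
Multiply by the mixture weights:
  w_A·L_A = 0.08 × 0.2 = 0.016
  w_B·L_B = 0.80 × 0.1 = 0.08
  w_C·L_C = 0.12 × 0.35 = 0.042
Denominator: 0.016 + 0.08 + 0.042 = 0.138
P(Condition A | the observation) = 0.016 / 0.138 ≈ 0.1159

0.1159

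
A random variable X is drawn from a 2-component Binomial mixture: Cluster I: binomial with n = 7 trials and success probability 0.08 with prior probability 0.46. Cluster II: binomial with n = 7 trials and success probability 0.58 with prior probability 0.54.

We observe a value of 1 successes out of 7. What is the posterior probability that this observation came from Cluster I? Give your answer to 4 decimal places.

The responsibility of component k is w_k f_k(x) divided by Σ_j w_j f_j(x).
Binomial probabilities:
  f_I = 0.339559
  f_II = 0.0222855
Multiply by the mixture weights:
  w_I·f_I = 0.46 × 0.339559 = 0.156197
  w_II·f_II = 0.54 × 0.0222855 = 0.0120342
Marginal: 0.156197 + 0.0120342 = 0.168231
Responsibility of Cluster I: 0.156197 / 0.168231 ≈ 0.9285

0.9285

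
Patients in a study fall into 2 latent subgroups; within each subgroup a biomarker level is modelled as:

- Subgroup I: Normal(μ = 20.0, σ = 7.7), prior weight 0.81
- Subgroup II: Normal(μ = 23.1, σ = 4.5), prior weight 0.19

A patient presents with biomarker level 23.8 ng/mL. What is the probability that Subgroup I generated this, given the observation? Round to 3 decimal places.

0.691

P(component k | x) = P(Z=k)·f_k(x) / marginal(x), where marginal(x) = Σ_j P(Z=j)·f_j(x).
Component likelihoods at x = 23.8 ng/mL:
  L_I = 0.0458705
  L_II = 0.0875877
Weight by the priors:
  P(Z=I)·L_I = 0.81 × 0.0458705 = 0.0371551
  P(Z=II)·L_II = 0.19 × 0.0875877 = 0.0166417
Normaliser: 0.0371551 + 0.0166417 = 0.0537968
Responsibility of Subgroup I: 0.0371551 / 0.0537968 ≈ 0.691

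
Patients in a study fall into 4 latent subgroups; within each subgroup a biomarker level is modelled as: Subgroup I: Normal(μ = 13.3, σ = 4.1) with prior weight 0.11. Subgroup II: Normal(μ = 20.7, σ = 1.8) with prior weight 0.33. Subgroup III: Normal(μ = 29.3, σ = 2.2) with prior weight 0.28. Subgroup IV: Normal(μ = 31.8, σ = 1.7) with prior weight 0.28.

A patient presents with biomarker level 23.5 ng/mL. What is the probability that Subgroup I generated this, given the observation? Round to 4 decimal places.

P(component k | x) = π_k·f_k(x) / marginal(x), where marginal(x) = Σ_j π_j·f_j(x).
Component likelihoods at x = 23.5 ng/mL:
  L_I = (1/(4.1·√(2π)))·exp(−(23.5−13.3)²/(2·4.1²)) = 0.097303·exp(-3.09459) = 0.00440722
  L_II = (1/(1.8·√(2π)))·exp(−(23.5−20.7)²/(2·1.8²)) = 0.221635·exp(-1.20988) = 0.066099
  L_III = (1/(2.2·√(2π)))·exp(−(23.5−29.3)²/(2·2.2²)) = 0.181337·exp(-3.47521) = 0.00561338
  L_IV = (1/(1.7·√(2π)))·exp(−(23.5−31.8)²/(2·1.7²)) = 0.234672·exp(-11.91869) = 1.56402e-06
Unnormalised posteriors:
  π_I·L_I = 0.11 × 0.00440722 = 0.000484794
  π_II·L_II = 0.33 × 0.066099 = 0.0218127
  π_III·L_III = 0.28 × 0.00561338 = 0.00157175
  π_IV·L_IV = 0.28 × 1.56402e-06 = 4.37925e-07
Marginal: 0.000484794 + 0.0218127 + 0.00157175 + 4.37925e-07 = 0.0238696
P(Subgroup I | 23.5 ng/mL) = 0.000484794 / 0.0238696 ≈ 0.0203

0.0203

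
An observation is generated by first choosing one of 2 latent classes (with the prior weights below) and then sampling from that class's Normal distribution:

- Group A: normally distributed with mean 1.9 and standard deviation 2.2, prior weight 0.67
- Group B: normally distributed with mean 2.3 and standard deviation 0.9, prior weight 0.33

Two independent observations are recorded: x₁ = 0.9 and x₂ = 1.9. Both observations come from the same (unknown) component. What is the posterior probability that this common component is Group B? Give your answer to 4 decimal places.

0.4686

By Bayes' theorem, P(k | x) = P(Z=k) f_k(x) / Σ_j P(Z=j) f_j(x).
Since both observations come from the same component, the likelihood for component k is f_k(x₁)·f_k(x₂).
  p_A = [(1/(2.2·√(2π)))·exp(−(0.9−1.9)²/(2·2.2²)) = 0.181337·exp(-0.10331) = 0.163539] × [0.181337] = 0.0296558
  p_B = [(1/(0.9·√(2π)))·exp(−(0.9−2.3)²/(2·0.9²)) = 0.443269·exp(-1.20988) = 0.132198] × [0.401582] = 0.0530883
Weight by the priors:
  P(Z=A)·p_A = 0.67 × 0.0296558 = 0.0198694
  P(Z=B)·p_B = 0.33 × 0.0530883 = 0.0175192
Marginal: 0.0198694 + 0.0175192 = 0.0373885
So the posterior for Group B is 0.0175192 / 0.0373885 ≈ 0.4686.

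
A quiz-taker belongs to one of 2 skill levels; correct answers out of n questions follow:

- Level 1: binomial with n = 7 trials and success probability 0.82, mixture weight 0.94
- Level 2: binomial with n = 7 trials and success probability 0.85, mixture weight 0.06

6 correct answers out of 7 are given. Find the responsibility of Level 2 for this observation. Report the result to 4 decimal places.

Apply Bayes' rule: the posterior for each component is proportional to its prior times its likelihood at x.
Component likelihoods at x = 6 correct answers out of 7:
  p_1 = C(7,6)·0.82^6·0.18^1 = 7·0.304007·0.18 = 0.383048
  p_2 = C(7,6)·0.85^6·0.15^1 = 7·0.37715·0.15 = 0.396007
Unnormalised posteriors:
  π_1·p_1 = 0.94 × 0.383048 = 0.360066
  π_2·p_2 = 0.06 × 0.396007 = 0.0237604
Normaliser: 0.360066 + 0.0237604 = 0.383826
P(Level 2 | 6 correct answers out of 7) ≈ 0.0619

0.0619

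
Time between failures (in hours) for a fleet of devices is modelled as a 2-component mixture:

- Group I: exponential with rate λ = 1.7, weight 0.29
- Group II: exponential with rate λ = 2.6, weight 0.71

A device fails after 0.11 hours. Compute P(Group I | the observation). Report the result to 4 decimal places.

0.2277

Apply Bayes' rule: the posterior for each component is proportional to its prior times its likelihood at x.
Component likelihoods at x = 0.11 hours:
  p_I = 1.7·e^(−1.7·0.11) = 1.7·e^(−0.1870) = 1.41005
  p_II = 2.6·e^(−2.6·0.11) = 2.6·e^(−0.2860) = 1.95328
Multiply by the mixture weights:
  π_I·p_I = 0.29 × 1.41005 = 0.408916
  π_II·p_II = 0.71 × 1.95328 = 1.38683
Marginal: 0.408916 + 1.38683 = 1.79575
So the posterior for Group I is 0.408916 / 1.79575 ≈ 0.2277.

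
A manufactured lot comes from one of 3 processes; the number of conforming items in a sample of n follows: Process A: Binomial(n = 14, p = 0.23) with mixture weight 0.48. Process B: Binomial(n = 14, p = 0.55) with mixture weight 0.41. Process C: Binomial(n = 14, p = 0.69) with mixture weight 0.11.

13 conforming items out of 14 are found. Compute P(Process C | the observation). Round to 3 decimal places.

0.779

Apply Bayes' rule: the posterior for each component is proportional to its prior times its likelihood at x.
Evaluate each component's likelihood at the observed value:
  L_A = C(14,13)·0.23^13·0.77^1 = 14·5.04036e-09·0.77 = 5.43351e-08
  L_B = C(14,13)·0.55^13·0.45^1 = 14·0.00042142·0.45 = 0.00265494
  L_C = C(14,13)·0.69^13·0.31^1 = 14·0.00803597·0.31 = 0.0348761
Unnormalised posteriors:
  P(Z=A)·L_A = 0.48 × 5.43351e-08 = 2.60809e-08
  P(Z=B)·L_B = 0.41 × 0.00265494 = 0.00108853
  P(Z=C)·L_C = 0.11 × 0.0348761 = 0.00383637
Evidence: 2.60809e-08 + 0.00108853 + 0.00383637 = 0.00492492
So the posterior for Process C is 0.00383637 / 0.00492492 ≈ 0.779.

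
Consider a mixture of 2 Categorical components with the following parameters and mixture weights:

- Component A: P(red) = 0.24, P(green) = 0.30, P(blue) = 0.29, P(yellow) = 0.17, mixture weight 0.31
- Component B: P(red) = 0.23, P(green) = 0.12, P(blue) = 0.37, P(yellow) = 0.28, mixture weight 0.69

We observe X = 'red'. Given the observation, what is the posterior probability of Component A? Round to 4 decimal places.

0.3192

Posterior ∝ prior × likelihood, so P(k | x) ∝ π_k f_k(x); normalise over all components.
Categorical probabilities:
  L_A = 0.24
  L_B = 0.23
Prior × likelihood for each component:
  π_A·L_A = 0.31 × 0.24 = 0.0744
  π_B·L_B = 0.69 × 0.23 = 0.1587
Sum: 0.0744 + 0.1587 = 0.2331
So the posterior for Component A is 0.0744 / 0.2331 ≈ 0.3192.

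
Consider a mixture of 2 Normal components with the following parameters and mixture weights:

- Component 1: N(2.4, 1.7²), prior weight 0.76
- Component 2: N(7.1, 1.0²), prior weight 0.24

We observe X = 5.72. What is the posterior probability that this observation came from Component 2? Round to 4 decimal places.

P(component k | x) = π_k·f_k(x) / marginal(x), where marginal(x) = Σ_j π_j·f_j(x).
Evaluate each component's likelihood at the observed value:
  f_1 = 0.0348551
  f_2 = 0.153948
Unnormalised posteriors:
  π_1·f_1 = 0.76 × 0.0348551 = 0.0264899
  π_2·f_2 = 0.24 × 0.153948 = 0.0369476
Denominator: 0.0264899 + 0.0369476 = 0.0634374
Responsibility of Component 2: 0.0369476 / 0.0634374 ≈ 0.5824

0.5824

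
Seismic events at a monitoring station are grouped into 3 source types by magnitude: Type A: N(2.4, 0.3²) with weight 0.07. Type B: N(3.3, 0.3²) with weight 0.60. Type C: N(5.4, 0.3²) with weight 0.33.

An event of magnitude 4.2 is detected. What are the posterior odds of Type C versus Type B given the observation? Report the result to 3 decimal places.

0.017

The posterior odds equal the prior odds times the likelihood ratio: (π_i/π_j)·(f_i(x)/f_j(x)).
Component likelihoods at x = 4.2:
  L_A = (1/(0.3·√(2π)))·exp(−(4.2−2.4)²/(2·0.3²)) = 1.329808·exp(-18.00000) = 2.02529e-08
  L_B = (1/(0.3·√(2π)))·exp(−(4.2−3.3)²/(2·0.3²)) = 1.329808·exp(-4.50000) = 0.0147728
  L_C = (1/(0.3·√(2π)))·exp(−(4.2−5.4)²/(2·0.3²)) = 1.329808·exp(-8.00000) = 0.000446101
0.000147213 / 0.0088637 ≈ 0.017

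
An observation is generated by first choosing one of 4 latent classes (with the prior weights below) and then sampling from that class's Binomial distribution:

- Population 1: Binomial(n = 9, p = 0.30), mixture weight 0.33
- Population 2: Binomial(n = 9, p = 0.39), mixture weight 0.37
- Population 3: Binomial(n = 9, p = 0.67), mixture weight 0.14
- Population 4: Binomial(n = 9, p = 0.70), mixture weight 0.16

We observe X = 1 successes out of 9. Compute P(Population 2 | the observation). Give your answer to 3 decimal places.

0.326

Posterior ∝ prior × likelihood, so P(k | x) ∝ π_k f_k(x); normalise over all components.
Component likelihoods at x = 1 successes out of 9:
  f_1 = C(9,1)·0.30^1·0.70^8 = 9·0.3·0.057648 = 0.15565
  f_2 = C(9,1)·0.39^1·0.61^8 = 9·0.39·0.0191707 = 0.0672893
  f_3 = C(9,1)·0.67^1·0.33^8 = 9·0.67·0.000140641 = 0.000848064
  f_4 = C(9,1)·0.70^1·0.30^8 = 9·0.7·6.561e-05 = 0.000413343
Weight by the priors:
  π_1·f_1 = 0.33 × 0.15565 = 0.0513644
  π_2·f_2 = 0.37 × 0.0672893 = 0.024897
  π_3·f_3 = 0.14 × 0.000848064 = 0.000118729
  π_4·f_4 = 0.16 × 0.000413343 = 6.61349e-05
Denominator: 0.0513644 + 0.024897 + 0.000118729 + 6.61349e-05 = 0.0764463
P(Population 2 | 1 successes out of 9) ≈ 0.326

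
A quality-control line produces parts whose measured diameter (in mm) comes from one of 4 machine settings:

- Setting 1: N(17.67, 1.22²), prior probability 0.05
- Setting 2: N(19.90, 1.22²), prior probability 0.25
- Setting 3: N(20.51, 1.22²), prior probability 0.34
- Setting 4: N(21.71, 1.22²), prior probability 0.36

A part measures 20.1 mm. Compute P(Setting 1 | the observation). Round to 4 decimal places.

0.0095

The responsibility of component k is P(Z=k) f_k(x) divided by Σ_j P(Z=j) f_j(x).
Normal densities:
  f_1 = (1/(1.22·√(2π)))·exp(−(20.1−17.67)²/(2·1.22²)) = 0.327002·exp(-1.98364) = 0.0449848
  f_2 = (1/(1.22·√(2π)))·exp(−(20.1−19.90)²/(2·1.22²)) = 0.327002·exp(-0.01344) = 0.322637
  f_3 = (1/(1.22·√(2π)))·exp(−(20.1−20.51)²/(2·1.22²)) = 0.327002·exp(-0.05647) = 0.309048
  f_4 = (1/(1.22·√(2π)))·exp(−(20.1−21.71)²/(2·1.22²)) = 0.327002·exp(-0.87077) = 0.136893
Unnormalised posteriors:
  P(Z=1)·f_1 = 0.05 × 0.0449848 = 0.00224924
  P(Z=2)·f_2 = 0.25 × 0.322637 = 0.0806593
  P(Z=3)·f_3 = 0.34 × 0.309048 = 0.105076
  P(Z=4)·f_4 = 0.36 × 0.136893 = 0.0492814
Normaliser: 0.00224924 + 0.0806593 + 0.105076 + 0.0492814 = 0.237266
Responsibility of Setting 1: 0.00224924 / 0.237266 ≈ 0.0095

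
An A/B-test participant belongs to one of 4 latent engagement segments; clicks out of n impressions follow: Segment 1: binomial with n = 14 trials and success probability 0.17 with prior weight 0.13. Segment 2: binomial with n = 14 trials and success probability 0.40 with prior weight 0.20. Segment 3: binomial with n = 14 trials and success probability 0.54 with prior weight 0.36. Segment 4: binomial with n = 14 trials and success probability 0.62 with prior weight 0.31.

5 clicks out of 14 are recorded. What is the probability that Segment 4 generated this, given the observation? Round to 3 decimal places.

The responsibility of component k is π_k f_k(x) divided by Σ_j π_j f_j(x).
Evaluate each component's likelihood at the observed value:
  p_1 = C(14,5)·0.17^5·0.83^9 = 2002·0.000141986·0.18694 = 0.0531388
  p_2 = C(14,5)·0.40^5·0.60^9 = 2002·0.01024·0.0100777 = 0.206598
  p_3 = C(14,5)·0.54^5·0.46^9 = 2002·0.0459165·0.00092219 = 0.0847722
  p_4 = C(14,5)·0.62^5·0.38^9 = 2002·0.0916133·0.000165216 = 0.0303023
Multiply by the mixture weights:
  π_1·p_1 = 0.13 × 0.0531388 = 0.00690804
  π_2·p_2 = 0.20 × 0.206598 = 0.0413195
  π_3·p_3 = 0.36 × 0.0847722 = 0.030518
  π_4·p_4 = 0.31 × 0.0303023 = 0.0093937
Sum: 0.00690804 + 0.0413195 + 0.030518 + 0.0093937 = 0.0881392
P(Segment 4 | 5 clicks out of 14) ≈ 0.107

0.107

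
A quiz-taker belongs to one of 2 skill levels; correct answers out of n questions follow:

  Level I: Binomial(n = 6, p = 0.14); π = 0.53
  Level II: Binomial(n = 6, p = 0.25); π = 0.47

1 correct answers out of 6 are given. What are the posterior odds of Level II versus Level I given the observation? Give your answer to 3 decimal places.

0.799

Only the two components matter; the odds are (w_i f_i(x)) / (w_j f_j(x)).
Evaluate each component's likelihood at the observed value:
  L_I = 0.395159
  L_II = 0.355957
Odds = (0.47/0.53) × (0.355957/0.395159) = 0.886792 × 0.900795 ≈ 0.799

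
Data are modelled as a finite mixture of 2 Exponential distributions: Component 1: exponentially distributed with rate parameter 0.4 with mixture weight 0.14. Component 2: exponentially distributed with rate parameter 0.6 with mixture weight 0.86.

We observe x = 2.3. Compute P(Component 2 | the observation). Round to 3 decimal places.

The responsibility of component k is π_k f_k(x) divided by Σ_j π_j f_j(x).
Exponential densities:
  f_1 = 0.159408
  f_2 = 0.150947
Prior × likelihood for each component:
  π_1·f_1 = 0.14 × 0.159408 = 0.0223171
  π_2·f_2 = 0.86 × 0.150947 = 0.129815
Marginal: 0.0223171 + 0.129815 = 0.152132
So the posterior for Component 2 is 0.129815 / 0.152132 ≈ 0.853.

0.853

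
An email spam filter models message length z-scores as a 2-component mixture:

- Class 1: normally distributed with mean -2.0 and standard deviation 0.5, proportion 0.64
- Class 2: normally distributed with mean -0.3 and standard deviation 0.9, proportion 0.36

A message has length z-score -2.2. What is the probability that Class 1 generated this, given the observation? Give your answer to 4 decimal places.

0.9648

Posterior ∝ prior × likelihood, so P(k | x) ∝ π_k f_k(x); normalise over all components.
Evaluate each component's likelihood at the observed value:
  f_1 = (1/(0.5·√(2π)))·exp(−(-2.2−-2.0)²/(2·0.5²)) = 0.797885·exp(-0.08000) = 0.73654
  f_2 = (1/(0.9·√(2π)))·exp(−(-2.2−-0.3)²/(2·0.9²)) = 0.443269·exp(-2.22840) = 0.0477406
Unnormalised posteriors:
  π_1·f_1 = 0.64 × 0.73654 = 0.471386
  π_2·f_2 = 0.36 × 0.0477406 = 0.0171866
Sum: 0.471386 + 0.0171866 = 0.488572
Responsibility of Class 1: 0.471386 / 0.488572 ≈ 0.9648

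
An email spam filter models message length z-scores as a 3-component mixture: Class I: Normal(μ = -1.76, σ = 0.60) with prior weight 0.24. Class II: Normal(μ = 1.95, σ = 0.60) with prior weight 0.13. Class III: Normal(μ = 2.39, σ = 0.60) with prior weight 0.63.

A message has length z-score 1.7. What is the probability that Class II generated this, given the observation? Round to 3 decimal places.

0.268

Apply Bayes' rule: the posterior for each component is proportional to its prior times its likelihood at x.
Normal densities:
  p_I = (1/(0.60·√(2π)))·exp(−(1.7−-1.76)²/(2·0.60²)) = 0.664904·exp(-16.62722) = 3.99621e-08
  p_II = (1/(0.60·√(2π)))·exp(−(1.7−1.95)²/(2·0.60²)) = 0.664904·exp(-0.08681) = 0.609621
  p_III = (1/(0.60·√(2π)))·exp(−(1.7−2.39)²/(2·0.60²)) = 0.664904·exp(-0.66125) = 0.343227
Multiply by the mixture weights:
  π_I·p_I = 0.24 × 3.99621e-08 = 9.5909e-09
  π_II·p_II = 0.13 × 0.609621 = 0.0792507
  π_III·p_III = 0.63 × 0.343227 = 0.216233
Sum: 9.5909e-09 + 0.0792507 + 0.216233 = 0.295484
P(Class II | data) = 0.0792507 / 0.295484 ≈ 0.268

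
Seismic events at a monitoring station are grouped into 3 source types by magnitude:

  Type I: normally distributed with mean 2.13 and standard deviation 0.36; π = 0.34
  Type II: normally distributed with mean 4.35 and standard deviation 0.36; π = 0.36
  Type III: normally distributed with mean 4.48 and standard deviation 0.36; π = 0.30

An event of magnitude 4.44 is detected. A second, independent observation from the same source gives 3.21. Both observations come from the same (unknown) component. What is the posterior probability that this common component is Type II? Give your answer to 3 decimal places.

0.797

The responsibility of component k is π_k f_k(x) divided by Σ_j π_j f_j(x).
Since both observations come from the same component, the likelihood for component k is f_k(x₁)·f_k(x₂).
  f_I = [(1/(0.36·√(2π)))·exp(−(4.44−2.13)²/(2·0.36²)) = 1.108173·exp(-20.58681) = 1.2702e-09] × [0.0123107] = 1.5637e-11
  f_II = [(1/(0.36·√(2π)))·exp(−(4.44−4.35)²/(2·0.36²)) = 1.108173·exp(-0.03125) = 1.07408] × [0.00736382] = 0.00790932
  f_III = [(1/(0.36·√(2π)))·exp(−(4.44−4.48)²/(2·0.36²)) = 1.108173·exp(-0.00617) = 1.10135] × [0.00219869] = 0.00242153
Prior × likelihood for each component:
  π_I·f_I = 0.34 × 1.5637e-11 = 5.31659e-12
  π_II·f_II = 0.36 × 0.00790932 = 0.00284736
  π_III·f_III = 0.30 × 0.00242153 = 0.000726459
Marginal: 5.31659e-12 + 0.00284736 + 0.000726459 = 0.00357381
P(Type II | data) ≈ 0.797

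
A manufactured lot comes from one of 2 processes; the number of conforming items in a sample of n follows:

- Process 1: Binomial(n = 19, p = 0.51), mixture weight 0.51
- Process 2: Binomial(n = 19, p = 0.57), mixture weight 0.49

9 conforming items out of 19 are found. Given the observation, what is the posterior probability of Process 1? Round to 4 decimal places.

P(component k | x) = w_k·f_k(x) / marginal(x), where marginal(x) = Σ_j w_j·f_j(x).
Binomial probabilities:
  L_1 = 0.172052
  L_2 = 0.126802
Weight by the priors:
  w_1·L_1 = 0.51 × 0.172052 = 0.0877468
  w_2·L_2 = 0.49 × 0.126802 = 0.0621331
Denominator: 0.0877468 + 0.0621331 = 0.14988
P(Process 1 | x) = 0.0877468 / 0.14988 ≈ 0.5854

0.5854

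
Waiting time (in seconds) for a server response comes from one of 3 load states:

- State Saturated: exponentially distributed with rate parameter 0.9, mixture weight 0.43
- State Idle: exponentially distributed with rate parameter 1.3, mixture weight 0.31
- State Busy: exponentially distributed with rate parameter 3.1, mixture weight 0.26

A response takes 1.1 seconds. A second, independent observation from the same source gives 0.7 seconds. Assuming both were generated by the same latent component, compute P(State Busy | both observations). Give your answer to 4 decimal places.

P(component k | x) = π_k·f_k(x) / marginal(x), where marginal(x) = Σ_j π_j·f_j(x).
Since both observations come from the same component, the likelihood for component k is f_k(x₁)·f_k(x₂).
  p_Saturated = [0.334419] × [0.479333] = 0.160298
  p_Idle = [0.311102] × [0.523281] = 0.162794
  p_Busy = [0.102428] × [0.353951] = 0.0362544
Multiply by the mixture weights:
  π_Saturated·p_Saturated = 0.43 × 0.160298 = 0.0689281
  π_Idle·p_Idle = 0.31 × 0.162794 = 0.050466
  π_Busy·p_Busy = 0.26 × 0.0362544 = 0.00942613
Evidence: 0.0689281 + 0.050466 + 0.00942613 = 0.12882
Responsibility of State Busy: 0.00942613 / 0.12882 ≈ 0.0732

0.0732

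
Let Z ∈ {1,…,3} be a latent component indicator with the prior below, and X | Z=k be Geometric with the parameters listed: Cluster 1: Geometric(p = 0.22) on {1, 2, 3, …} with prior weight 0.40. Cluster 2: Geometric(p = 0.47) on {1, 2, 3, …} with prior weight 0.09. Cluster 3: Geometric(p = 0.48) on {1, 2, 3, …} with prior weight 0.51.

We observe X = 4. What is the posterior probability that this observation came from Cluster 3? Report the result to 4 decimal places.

0.4173

By Bayes' theorem, P(k | x) = π_k f_k(x) / Σ_j π_j f_j(x).
Evaluate each component's likelihood at the observed value:
  p_1 = 0.104401
  p_2 = 0.0699722
  p_3 = 0.0674918
Prior × likelihood for each component:
  π_1·p_1 = 0.40 × 0.104401 = 0.0417606
  π_2·p_2 = 0.09 × 0.0699722 = 0.0062975
  π_3·p_3 = 0.51 × 0.0674918 = 0.0344208
Normaliser: 0.0417606 + 0.0062975 + 0.0344208 = 0.0824789
Responsibility of Cluster 3: 0.0344208 / 0.0824789 ≈ 0.4173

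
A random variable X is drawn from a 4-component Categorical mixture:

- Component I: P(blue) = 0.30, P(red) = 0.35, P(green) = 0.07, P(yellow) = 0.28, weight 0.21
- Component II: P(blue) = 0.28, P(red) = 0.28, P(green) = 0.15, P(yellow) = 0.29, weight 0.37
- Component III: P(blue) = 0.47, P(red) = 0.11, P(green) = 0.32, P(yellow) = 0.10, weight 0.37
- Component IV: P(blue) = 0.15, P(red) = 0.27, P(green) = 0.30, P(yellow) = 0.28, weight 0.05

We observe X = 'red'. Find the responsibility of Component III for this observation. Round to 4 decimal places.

0.1760

By Bayes' theorem, P(k | x) = w_k f_k(x) / Σ_j w_j f_j(x).
Component likelihoods at x = 'red':
  p_I = 0.35
  p_II = 0.28
  p_III = 0.11
  p_IV = 0.27
Multiply by the mixture weights:
  w_I·p_I = 0.21 × 0.35 = 0.0735
  w_II·p_II = 0.37 × 0.28 = 0.1036
  w_III·p_III = 0.37 × 0.11 = 0.0407
  w_IV·p_IV = 0.05 × 0.27 = 0.0135
Marginal: 0.0735 + 0.1036 + 0.0407 + 0.0135 = 0.2313
P(Component III | 'red') ≈ 0.1760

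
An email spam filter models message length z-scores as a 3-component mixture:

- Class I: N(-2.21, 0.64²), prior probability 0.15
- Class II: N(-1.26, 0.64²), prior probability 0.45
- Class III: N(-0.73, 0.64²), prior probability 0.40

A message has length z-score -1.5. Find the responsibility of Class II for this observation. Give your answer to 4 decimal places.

Apply Bayes' rule: the posterior for each component is proportional to its prior times its likelihood at x.
Normal densities:
  p_I = 0.336887
  p_II = 0.581024
  p_III = 0.302279
Weight by the priors:
  π_I·p_I = 0.15 × 0.336887 = 0.050533
  π_II·p_II = 0.45 × 0.581024 = 0.261461
  π_III·p_III = 0.40 × 0.302279 = 0.120911
Sum: 0.050533 + 0.261461 + 0.120911 = 0.432905
Responsibility of Class II: 0.261461 / 0.432905 ≈ 0.6040

0.6040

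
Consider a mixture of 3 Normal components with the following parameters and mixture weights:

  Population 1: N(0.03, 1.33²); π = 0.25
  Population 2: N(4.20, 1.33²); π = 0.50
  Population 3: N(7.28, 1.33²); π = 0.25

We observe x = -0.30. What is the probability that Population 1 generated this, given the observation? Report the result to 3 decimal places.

0.993

By Bayes' theorem, P(k | x) = w_k f_k(x) / Σ_j w_j f_j(x).
Component likelihoods at x = -0.30:
  f_1 = (1/(1.33·√(2π)))·exp(−(-0.30−0.03)²/(2·1.33²)) = 0.299957·exp(-0.03078) = 0.290864
  f_2 = (1/(1.33·√(2π)))·exp(−(-0.30−4.20)²/(2·1.33²)) = 0.299957·exp(-5.72390) = 0.000979945
  f_3 = (1/(1.33·√(2π)))·exp(−(-0.30−7.28)²/(2·1.33²)) = 0.299957·exp(-16.24071) = 2.65342e-08
Unnormalised posteriors:
  w_1·f_1 = 0.25 × 0.290864 = 0.072716
  w_2·f_2 = 0.50 × 0.000979945 = 0.000489973
  w_3·f_3 = 0.25 × 2.65342e-08 = 6.63355e-09
Denominator: 0.072716 + 0.000489973 + 6.63355e-09 = 0.073206
P(Population 1 | the observation) = 0.072716 / 0.073206 ≈ 0.993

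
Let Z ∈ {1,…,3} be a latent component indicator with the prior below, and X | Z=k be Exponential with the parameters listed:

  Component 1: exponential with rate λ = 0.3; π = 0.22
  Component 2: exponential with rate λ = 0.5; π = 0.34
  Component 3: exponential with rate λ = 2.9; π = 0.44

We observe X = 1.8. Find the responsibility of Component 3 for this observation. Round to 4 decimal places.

0.0603

The responsibility of component k is w_k f_k(x) divided by Σ_j w_j f_j(x).
Exponential densities:
  p_1 = 0.3·e^(−0.3·1.8) = 0.3·e^(−0.5400) = 0.174824
  p_2 = 0.5·e^(−0.5·1.8) = 0.5·e^(−0.9000) = 0.203285
  p_3 = 2.9·e^(−2.9·1.8) = 2.9·e^(−5.2200) = 0.0156813
Weight by the priors:
  w_1·p_1 = 0.22 × 0.174824 = 0.0384614
  w_2·p_2 = 0.34 × 0.203285 = 0.0691168
  w_3·p_3 = 0.44 × 0.0156813 = 0.00689975
Sum: 0.0384614 + 0.0691168 + 0.00689975 = 0.114478
P(Component 3 | data) = 0.00689975 / 0.114478 ≈ 0.0603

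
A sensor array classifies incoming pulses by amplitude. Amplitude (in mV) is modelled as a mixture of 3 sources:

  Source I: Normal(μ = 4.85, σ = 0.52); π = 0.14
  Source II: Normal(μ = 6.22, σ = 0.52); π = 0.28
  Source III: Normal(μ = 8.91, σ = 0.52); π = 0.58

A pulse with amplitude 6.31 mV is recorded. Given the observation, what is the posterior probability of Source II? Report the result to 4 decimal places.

By Bayes' theorem, P(k | x) = P(Z=k) f_k(x) / Σ_j P(Z=j) f_j(x).
Evaluate each component's likelihood at the observed value:
  L_I = (1/(0.52·√(2π)))·exp(−(6.31−4.85)²/(2·0.52²)) = 0.767197·exp(-3.94157) = 0.0148972
  L_II = (1/(0.52·√(2π)))·exp(−(6.31−6.22)²/(2·0.52²)) = 0.767197·exp(-0.01498) = 0.755791
  L_III = (1/(0.52·√(2π)))·exp(−(6.31−8.91)²/(2·0.52²)) = 0.767197·exp(-12.50000) = 2.85908e-06
Prior × likelihood for each component:
  P(Z=I)·L_I = 0.14 × 0.0148972 = 0.00208561
  P(Z=II)·L_II = 0.28 × 0.755791 = 0.211622
  P(Z=III)·L_III = 0.58 × 2.85908e-06 = 1.65826e-06
Marginal: 0.00208561 + 0.211622 + 1.65826e-06 = 0.213709
So the posterior for Source II is 0.211622 / 0.213709 ≈ 0.9902.

0.9902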